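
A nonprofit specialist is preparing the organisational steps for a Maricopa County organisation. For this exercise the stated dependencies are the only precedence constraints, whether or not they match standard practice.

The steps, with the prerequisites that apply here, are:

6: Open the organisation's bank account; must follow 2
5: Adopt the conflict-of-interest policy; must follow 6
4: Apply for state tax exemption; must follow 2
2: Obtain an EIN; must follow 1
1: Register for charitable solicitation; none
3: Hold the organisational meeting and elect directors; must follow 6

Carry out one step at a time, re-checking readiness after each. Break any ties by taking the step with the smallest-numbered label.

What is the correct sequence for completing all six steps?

1, 2, 4, 6, 3, 5

1 has no prerequisites → 1 first.
2 is the only step now ready → 2.
Now 4 and 6 have their prerequisites met. 4 has the earlier label, so 4 next.
6 is the only step now ready → 6.
Now 3 and 5 have their prerequisites met. 3 has the earlier label, so 3 next.
5 needed 6, now all done → 5.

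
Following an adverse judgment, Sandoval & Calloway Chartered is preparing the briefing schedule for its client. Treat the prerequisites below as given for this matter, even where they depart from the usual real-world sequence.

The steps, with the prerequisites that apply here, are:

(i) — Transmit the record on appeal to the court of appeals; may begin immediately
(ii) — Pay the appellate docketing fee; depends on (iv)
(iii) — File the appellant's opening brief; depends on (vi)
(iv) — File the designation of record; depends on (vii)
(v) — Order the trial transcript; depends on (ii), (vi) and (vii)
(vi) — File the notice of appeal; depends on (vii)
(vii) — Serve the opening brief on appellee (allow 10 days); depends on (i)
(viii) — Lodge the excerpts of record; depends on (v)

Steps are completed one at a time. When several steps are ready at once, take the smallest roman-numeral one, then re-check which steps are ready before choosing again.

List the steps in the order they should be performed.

(i), (vii), (iv), (ii), (vi), (iii), (v), (viii)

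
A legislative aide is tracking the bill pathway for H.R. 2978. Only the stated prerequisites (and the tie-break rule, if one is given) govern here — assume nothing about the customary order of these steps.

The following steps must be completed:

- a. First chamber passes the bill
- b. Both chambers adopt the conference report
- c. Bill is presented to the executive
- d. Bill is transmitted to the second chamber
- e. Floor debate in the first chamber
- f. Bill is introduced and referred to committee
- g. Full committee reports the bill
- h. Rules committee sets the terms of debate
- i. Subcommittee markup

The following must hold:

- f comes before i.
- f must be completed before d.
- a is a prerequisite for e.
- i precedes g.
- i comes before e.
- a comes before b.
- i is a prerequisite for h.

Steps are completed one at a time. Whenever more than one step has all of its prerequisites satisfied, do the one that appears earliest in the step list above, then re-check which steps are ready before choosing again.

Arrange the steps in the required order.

a, c and f have no prerequisites; a is listed earlier, so a is first.
b, c and f are all available; b is listed earlier → b.
Now c and f have their prerequisites met. c is listed earlier, so c next.
That leaves f as the only ready step → f.
Ready: d and i. d is listed earlier → d.
That leaves i as the only ready step → i.
Ready: e, g and h. e is listed earlier → e.
g and h are both available; g is listed earlier → g.
h needed i, now all done → h.

a → b → c → f → d → i → e → g → h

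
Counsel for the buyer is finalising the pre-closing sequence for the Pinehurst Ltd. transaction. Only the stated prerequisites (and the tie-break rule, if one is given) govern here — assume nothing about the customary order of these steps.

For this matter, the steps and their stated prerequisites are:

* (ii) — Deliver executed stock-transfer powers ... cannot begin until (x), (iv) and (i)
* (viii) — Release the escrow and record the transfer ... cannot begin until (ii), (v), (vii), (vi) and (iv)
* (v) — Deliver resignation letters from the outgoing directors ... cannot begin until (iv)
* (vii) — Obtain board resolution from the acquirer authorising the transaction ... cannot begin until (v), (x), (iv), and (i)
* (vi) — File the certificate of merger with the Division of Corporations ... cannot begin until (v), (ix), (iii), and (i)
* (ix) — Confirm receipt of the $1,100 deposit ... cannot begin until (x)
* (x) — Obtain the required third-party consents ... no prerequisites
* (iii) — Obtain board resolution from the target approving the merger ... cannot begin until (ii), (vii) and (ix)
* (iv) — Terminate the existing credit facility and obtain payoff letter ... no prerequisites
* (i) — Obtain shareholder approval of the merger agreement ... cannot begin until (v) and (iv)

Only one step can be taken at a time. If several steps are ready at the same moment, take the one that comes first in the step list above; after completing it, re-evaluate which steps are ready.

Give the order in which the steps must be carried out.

Nothing is required for (x) and (iv). (x) is listed earlier → (x) first.
(ix) now also ready, so the ready set is {(ix), (iv)}; (ix) is listed earlier → (ix).
That leaves (iv) as the only ready step → (iv).
Next only (v) has its prerequisites met → (v).
That leaves (i) as the only ready step → (i).
Now (ii) and (vii) have their prerequisites met. (ii) is listed earlier, so (ii) next.
(vii) needed (v), (x), (iv) and (i), now all done → (vii).
Next only (iii) has its prerequisites met → (iii).
That leaves (vi) as the only ready step → (vi).
(viii) needed (ii), (v), (vii), (vi) and (iv), now all done → (viii).

(x), (ix), (iv), (v), (i), (ii), (vii), (iii), (vi), (viii)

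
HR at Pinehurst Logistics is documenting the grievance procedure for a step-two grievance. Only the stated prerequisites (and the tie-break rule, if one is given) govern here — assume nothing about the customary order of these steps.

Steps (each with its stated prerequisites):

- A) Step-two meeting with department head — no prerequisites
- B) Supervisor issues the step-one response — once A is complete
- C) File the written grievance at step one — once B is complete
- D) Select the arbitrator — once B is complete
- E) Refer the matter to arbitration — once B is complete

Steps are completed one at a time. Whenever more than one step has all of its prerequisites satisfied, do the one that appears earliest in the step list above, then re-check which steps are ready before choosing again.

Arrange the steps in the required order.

A, B, C, D, E

A has no prerequisites → A first.
B is the only step now ready → B.
C, D and E are all available; C is listed earlier → C.
Ready: D and E. D is listed earlier → D.
E needed B, now all done → E.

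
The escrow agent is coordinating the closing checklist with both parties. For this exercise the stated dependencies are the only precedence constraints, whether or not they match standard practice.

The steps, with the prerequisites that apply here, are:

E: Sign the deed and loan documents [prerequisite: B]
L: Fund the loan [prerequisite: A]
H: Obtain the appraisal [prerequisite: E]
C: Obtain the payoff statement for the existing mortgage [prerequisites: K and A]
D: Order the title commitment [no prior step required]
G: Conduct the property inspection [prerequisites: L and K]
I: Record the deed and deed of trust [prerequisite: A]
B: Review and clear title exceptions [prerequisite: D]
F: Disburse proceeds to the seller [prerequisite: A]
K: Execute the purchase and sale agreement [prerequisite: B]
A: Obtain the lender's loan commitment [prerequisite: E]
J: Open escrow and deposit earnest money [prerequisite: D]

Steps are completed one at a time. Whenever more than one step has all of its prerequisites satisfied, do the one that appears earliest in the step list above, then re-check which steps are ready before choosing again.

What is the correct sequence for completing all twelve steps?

D → B → E → H → K → A → L → C → G → I → F → J

D is the only step with nothing outstanding, so it goes first.
Ready: B and J. B is listed earlier → B.
Ready: E, K and J. E is listed earlier → E.
H and A now also ready, so the ready set is {H, K, A, J}; H is listed earlier → H.
Ready: K, A and J. K is listed earlier → K.
Now A and J have their prerequisites met. A is listed earlier, so A next.
Ready: L, C, I, F and J. L is listed earlier → L.
C, G, I, F and J are all available; C is listed earlier → C.
Now G, I, F and J have their prerequisites met. G is listed earlier, so G next.
Ready: I, F and J. I is listed earlier → I.
Now F and J have their prerequisites met. F is listed earlier, so F next.
That leaves J as the only ready step → J.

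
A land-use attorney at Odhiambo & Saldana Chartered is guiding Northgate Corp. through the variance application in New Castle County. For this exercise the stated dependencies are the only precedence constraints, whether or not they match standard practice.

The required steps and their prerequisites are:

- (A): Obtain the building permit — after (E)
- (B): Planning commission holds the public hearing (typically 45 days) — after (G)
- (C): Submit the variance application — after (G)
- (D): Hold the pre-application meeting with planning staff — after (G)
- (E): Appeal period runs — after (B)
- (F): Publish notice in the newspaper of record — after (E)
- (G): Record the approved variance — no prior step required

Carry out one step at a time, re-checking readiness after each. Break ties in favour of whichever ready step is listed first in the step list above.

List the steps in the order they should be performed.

(G), (B), (C), (D), (E), (A), (F)

(G) is the only step with nothing outstanding, so it goes first.
(B), (C) and (D) are all available; (B) is listed earlier → (B).
(C), (D) and (E) are all available; (C) is listed earlier → (C).
(D) and (E) are both available; (D) is listed earlier → (D).
That leaves (E) as the only ready step → (E).
Ready: (A) and (F). (A) is listed earlier → (A).
(F) needed (E), now all done → (F).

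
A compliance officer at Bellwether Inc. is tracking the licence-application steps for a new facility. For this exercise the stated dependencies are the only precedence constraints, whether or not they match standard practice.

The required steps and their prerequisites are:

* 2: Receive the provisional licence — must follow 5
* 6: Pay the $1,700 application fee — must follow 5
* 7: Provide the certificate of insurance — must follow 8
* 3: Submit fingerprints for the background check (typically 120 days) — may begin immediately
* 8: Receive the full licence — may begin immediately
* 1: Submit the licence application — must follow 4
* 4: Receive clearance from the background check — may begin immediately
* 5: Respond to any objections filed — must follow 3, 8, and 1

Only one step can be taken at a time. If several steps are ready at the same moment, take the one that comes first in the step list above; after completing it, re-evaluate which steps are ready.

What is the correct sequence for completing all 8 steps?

3 → 8 → 7 → 4 → 1 → 5 → 2 → 6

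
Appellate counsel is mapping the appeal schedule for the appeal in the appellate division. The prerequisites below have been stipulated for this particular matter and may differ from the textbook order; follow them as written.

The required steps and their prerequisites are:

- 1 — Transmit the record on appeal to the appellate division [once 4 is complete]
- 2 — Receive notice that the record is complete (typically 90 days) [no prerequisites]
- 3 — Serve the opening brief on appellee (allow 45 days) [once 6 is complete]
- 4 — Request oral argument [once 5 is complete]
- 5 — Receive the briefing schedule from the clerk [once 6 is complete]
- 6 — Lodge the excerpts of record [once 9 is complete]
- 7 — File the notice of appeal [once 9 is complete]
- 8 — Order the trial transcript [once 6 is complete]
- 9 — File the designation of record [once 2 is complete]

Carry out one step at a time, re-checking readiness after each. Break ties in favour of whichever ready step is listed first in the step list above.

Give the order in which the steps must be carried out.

Only 2 has no prerequisites, so it is first.
9 is the only step now ready → 9.
Ready: 6 and 7. 6 is listed earlier → 6.
3, 5 and 8 now also ready, so the ready set is {3, 5, 7, 8}; 3 is listed earlier → 3.
Ready: 5, 7 and 8. 5 is listed earlier → 5.
4, 7 and 8 are all available; 4 is listed earlier → 4.
Now 1, 7 and 8 have their prerequisites met. 1 is listed earlier, so 1 next.
Ready: 7 and 8. 7 is listed earlier → 7.
That leaves 8 as the only ready step → 8.

2, 9, 6, 3, 5, 4, 1, 7, 8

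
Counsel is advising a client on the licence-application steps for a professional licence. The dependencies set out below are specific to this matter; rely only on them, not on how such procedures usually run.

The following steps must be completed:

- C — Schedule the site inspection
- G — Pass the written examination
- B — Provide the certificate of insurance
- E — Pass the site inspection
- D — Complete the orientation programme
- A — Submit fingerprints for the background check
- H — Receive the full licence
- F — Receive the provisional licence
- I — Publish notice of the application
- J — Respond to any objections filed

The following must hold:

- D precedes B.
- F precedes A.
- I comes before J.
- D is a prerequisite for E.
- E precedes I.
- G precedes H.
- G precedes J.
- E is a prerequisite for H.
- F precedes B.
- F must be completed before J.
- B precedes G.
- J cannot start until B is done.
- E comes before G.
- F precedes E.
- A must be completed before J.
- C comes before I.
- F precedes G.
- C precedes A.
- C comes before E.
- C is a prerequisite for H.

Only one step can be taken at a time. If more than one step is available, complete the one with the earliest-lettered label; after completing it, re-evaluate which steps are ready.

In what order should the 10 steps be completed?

Nothing is required for C, D and F. C has the earlier label → C first.
Ready: D and F. D has the earlier label → D.
F is the only step now ready → F.
Ready: A, B and E. A has the earlier label → A.
Now B and E have their prerequisites met. B has the earlier label, so B next.
E is the only step now ready → E.
Ready: G and I. G has the earlier label → G.
Ready: H and I. H has the earlier label → H.
I needed C and E, now all done → I.
J needed A, B, F, G and I, now all done → J.

C, D, F, A, B, E, G, H, I, J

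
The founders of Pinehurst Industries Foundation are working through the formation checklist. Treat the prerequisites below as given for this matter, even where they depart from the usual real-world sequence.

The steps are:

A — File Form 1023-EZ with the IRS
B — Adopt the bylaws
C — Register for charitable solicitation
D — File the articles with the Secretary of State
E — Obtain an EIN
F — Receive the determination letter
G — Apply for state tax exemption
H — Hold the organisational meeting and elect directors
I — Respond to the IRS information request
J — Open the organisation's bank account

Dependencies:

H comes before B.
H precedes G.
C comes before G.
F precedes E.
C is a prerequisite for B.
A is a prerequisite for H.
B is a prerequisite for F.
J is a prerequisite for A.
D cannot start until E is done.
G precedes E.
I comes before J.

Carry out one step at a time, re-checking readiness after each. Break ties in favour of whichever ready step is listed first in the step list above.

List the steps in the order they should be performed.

C and I have no prerequisites; C is listed earlier, so C is first.
That leaves I as the only ready step → I.
J needed I, now all done → J.
Next only A has its prerequisites met → A.
H is the only step now ready → H.
Now B and G have their prerequisites met. B is listed earlier, so B next.
Ready: F and G. F is listed earlier → F.
G is the only step now ready → G.
E needed F and G, now all done → E.
D needed E, now all done → D.

C I J A H B F G E D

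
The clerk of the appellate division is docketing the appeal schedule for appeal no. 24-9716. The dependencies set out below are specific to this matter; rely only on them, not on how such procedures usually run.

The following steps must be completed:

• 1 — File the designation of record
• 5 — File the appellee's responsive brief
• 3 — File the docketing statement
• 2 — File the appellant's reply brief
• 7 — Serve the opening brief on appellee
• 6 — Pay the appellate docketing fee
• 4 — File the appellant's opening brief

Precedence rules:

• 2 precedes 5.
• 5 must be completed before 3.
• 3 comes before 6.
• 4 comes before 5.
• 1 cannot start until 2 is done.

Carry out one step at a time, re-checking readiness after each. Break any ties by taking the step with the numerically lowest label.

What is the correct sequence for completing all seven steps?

2, 1, 4, 5, 3, 6, 7

Nothing is required for 2, 4 and 7. 2 has the earlier label → 2 first.
1 now also ready, so the ready set is {1, 4, 7}; 1 has the earlier label → 1.
Ready: 4 and 7. 4 has the earlier label → 4.
Ready: 5 and 7. 5 has the earlier label → 5.
3 and 7 are both available; 3 has the earlier label → 3.
Ready: 6 and 7. 6 has the earlier label → 6.
Next only 7 has its prerequisites met → 7.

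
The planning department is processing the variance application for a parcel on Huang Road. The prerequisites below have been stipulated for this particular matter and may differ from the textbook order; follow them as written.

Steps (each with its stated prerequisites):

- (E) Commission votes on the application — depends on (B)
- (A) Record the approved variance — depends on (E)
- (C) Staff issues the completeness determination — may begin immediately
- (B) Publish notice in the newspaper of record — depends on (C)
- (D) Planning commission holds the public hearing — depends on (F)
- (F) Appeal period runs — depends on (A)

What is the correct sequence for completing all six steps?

(C) is the only step with nothing outstanding, so it goes first.
(B) needed (C), now all done → (B).
(E) is the only step now ready → (E).
(A) is the only step now ready → (A).
(F) needed (A), now all done → (F).
(D) is the only step now ready → (D).

(C), (B), (E), (A), (F), (D)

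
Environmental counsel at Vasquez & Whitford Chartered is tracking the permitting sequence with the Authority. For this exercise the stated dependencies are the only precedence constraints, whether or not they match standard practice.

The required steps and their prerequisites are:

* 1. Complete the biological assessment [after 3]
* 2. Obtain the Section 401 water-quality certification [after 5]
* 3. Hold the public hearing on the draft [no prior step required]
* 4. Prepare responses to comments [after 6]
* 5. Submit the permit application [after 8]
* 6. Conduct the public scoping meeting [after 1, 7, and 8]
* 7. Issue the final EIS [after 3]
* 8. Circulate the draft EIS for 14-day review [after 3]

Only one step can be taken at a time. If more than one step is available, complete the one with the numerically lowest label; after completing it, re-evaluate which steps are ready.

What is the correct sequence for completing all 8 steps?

3 1 7 8 5 2 6 4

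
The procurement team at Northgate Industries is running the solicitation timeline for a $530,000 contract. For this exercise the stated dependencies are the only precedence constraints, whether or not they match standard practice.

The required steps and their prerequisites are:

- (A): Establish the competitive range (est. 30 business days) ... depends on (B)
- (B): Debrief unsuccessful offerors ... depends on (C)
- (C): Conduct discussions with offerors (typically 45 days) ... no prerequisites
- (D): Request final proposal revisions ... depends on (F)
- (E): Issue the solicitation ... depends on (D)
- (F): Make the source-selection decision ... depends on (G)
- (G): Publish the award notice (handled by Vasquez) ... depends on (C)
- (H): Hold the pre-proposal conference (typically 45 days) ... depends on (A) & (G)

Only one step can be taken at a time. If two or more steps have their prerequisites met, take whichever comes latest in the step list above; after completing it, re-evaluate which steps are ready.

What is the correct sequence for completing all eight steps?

Only (C) has no prerequisites, so it is first.
(G) and (B) are both available; (G) is listed later → (G).
(F) now also ready, so the ready set is {(F), (B)}; (F) is listed later → (F).
(D) and (B) are both available; (D) is listed later → (D).
(E) now also ready, so the ready set is {(E), (B)}; (E) is listed later → (E).
(B) needed (C), now all done → (B).
Next only (A) has its prerequisites met → (A).
Next only (H) has its prerequisites met → (H).

(C), (G), (F), (D), (E), (B), (A), (H)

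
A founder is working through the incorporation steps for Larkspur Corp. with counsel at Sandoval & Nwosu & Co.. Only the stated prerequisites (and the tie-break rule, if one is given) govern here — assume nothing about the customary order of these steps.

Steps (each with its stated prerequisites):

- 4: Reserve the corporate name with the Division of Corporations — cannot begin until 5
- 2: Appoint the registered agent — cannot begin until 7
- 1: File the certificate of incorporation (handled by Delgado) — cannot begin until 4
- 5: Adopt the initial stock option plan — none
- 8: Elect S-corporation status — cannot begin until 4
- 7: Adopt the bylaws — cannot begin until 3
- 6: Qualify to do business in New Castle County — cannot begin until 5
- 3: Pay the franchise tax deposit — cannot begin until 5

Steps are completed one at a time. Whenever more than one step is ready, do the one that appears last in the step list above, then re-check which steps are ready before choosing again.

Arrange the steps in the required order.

5, 3, 6, 7, 2, 4, 8, 1

Only 5 has no prerequisites, so it is first.
Ready: 3, 6 and 4. 3 is listed later → 3.
7 now also ready, so the ready set is {6, 7, 4}; 6 is listed later → 6.
Now 7 and 4 have their prerequisites met. 7 is listed later, so 7 next.
2 now also ready, so the ready set is {2, 4}; 2 is listed later → 2.
That leaves 4 as the only ready step → 4.
8 and 1 are both available; 8 is listed later → 8.
1 needed 4, now all done → 1.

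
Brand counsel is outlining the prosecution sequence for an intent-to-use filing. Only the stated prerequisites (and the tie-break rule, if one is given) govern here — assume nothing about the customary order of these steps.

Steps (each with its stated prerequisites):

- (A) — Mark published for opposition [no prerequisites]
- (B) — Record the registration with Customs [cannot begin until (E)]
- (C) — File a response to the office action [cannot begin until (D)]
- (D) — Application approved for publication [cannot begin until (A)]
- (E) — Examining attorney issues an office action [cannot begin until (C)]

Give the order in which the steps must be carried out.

(A) (D) (C) (E) (B)

(A) is the only step with nothing outstanding, so it goes first.
(D) needed (A), now all done → (D).
(C) needed (D), now all done → (C).
(E) is the only step now ready → (E).
(B) is the only step now ready → (B).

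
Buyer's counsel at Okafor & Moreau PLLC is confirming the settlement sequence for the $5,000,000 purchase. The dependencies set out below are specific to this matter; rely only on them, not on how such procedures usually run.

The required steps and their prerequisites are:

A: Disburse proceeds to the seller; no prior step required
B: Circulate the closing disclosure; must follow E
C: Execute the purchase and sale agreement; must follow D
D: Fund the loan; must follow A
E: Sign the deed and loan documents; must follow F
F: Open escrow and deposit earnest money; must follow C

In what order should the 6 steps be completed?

A is the only step with nothing outstanding, so it goes first.
Next only D has its prerequisites met → D.
That leaves C as the only ready step → C.
F is the only step now ready → F.
Next only E has its prerequisites met → E.
Next only B has its prerequisites met → B.

A D C F E B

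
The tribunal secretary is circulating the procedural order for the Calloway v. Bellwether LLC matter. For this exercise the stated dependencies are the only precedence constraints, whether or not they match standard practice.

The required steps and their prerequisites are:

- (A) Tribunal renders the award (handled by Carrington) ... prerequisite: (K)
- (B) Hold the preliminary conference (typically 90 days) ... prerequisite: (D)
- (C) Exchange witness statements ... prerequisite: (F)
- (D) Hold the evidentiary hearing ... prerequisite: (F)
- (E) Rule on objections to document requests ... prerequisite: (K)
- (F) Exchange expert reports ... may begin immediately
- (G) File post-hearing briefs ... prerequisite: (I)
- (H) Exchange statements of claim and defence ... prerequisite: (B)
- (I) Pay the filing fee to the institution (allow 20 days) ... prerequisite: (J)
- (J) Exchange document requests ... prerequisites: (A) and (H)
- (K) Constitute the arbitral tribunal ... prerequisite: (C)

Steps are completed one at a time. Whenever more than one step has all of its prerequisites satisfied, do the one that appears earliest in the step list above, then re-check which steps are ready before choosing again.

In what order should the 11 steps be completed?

Only (F) has no prerequisites, so it is first.
Now (C) and (D) have their prerequisites met. (C) is listed earlier, so (C) next.
Ready: (D) and (K). (D) is listed earlier → (D).
(B) and (K) are both available; (B) is listed earlier → (B).
Ready: (H) and (K). (H) is listed earlier → (H).
(K) needed (C), now all done → (K).
Now (A) and (E) have their prerequisites met. (A) is listed earlier, so (A) next.
(J) now also ready, so the ready set is {(E), (J)}; (E) is listed earlier → (E).
(J) needed (A) and (H), now all done → (J).
(I) is the only step now ready → (I).
That leaves (G) as the only ready step → (G).

(F), (C), (D), (B), (H), (K), (A), (E), (J), (I), (G)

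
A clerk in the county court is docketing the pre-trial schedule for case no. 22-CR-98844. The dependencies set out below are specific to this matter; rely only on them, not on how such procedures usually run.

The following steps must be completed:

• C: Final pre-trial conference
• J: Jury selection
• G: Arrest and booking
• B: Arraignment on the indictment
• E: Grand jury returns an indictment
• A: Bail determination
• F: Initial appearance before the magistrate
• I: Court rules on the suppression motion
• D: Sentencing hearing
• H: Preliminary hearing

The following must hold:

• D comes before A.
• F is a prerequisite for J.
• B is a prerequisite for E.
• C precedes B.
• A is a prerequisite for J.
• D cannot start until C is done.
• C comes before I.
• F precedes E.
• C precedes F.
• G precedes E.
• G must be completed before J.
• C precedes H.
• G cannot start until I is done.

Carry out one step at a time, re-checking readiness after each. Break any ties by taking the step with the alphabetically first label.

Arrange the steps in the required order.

C, B, D, A, F, H, I, G, E, J

Only C has no prerequisites, so it is first.
Now B, D, F, H and I have their prerequisites met. B has the earlier label, so B next.
Now D, F, H and I have their prerequisites met. D has the earlier label, so D next.
A now also ready, so the ready set is {A, F, H, I}; A has the earlier label → A.
Now F, H and I have their prerequisites met. F has the earlier label, so F next.
Now H and I have their prerequisites met. H has the earlier label, so H next.
I needed C, now all done → I.
G needed I, now all done → G.
E and J are both available; E has the earlier label → E.
That leaves J as the only ready step → J.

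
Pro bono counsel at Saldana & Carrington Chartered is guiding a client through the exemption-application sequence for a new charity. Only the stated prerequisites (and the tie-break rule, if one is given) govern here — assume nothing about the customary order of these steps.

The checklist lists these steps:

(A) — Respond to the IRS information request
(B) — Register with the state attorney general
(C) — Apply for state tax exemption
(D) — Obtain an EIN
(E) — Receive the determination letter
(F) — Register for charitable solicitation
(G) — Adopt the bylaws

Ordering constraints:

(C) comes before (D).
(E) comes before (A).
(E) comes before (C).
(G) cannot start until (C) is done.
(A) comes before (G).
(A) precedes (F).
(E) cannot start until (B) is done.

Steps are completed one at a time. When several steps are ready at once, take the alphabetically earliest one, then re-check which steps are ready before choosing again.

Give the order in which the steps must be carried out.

(B), (E), (A), (C), (D), (F), (G)

(B) has no prerequisites → (B) first.
That leaves (E) as the only ready step → (E).
Now (A) and (C) have their prerequisites met. (A) has the earlier label, so (A) next.
Now (C) and (F) have their prerequisites met. (C) has the earlier label, so (C) next.
(D) and (G) now also ready, so the ready set is {(D), (F), (G)}; (D) has the earlier label → (D).
Ready: (F) and (G). (F) has the earlier label → (F).
(G) needed (A) and (C), now all done → (G).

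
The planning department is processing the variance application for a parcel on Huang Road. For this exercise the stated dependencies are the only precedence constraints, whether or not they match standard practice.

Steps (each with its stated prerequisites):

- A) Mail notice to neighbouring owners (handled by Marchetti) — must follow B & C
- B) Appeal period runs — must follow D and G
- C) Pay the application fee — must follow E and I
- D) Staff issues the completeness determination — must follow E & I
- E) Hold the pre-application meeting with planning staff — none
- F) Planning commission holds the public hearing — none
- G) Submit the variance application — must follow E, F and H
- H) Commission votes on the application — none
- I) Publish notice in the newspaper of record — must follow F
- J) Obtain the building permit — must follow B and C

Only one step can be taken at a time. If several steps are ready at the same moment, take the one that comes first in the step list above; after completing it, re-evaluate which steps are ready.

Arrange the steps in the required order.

E, F and H have no prerequisites; E is listed earlier, so E is first.
Now F and H have their prerequisites met. F is listed earlier, so F next.
H and I are both available; H is listed earlier → H.
G now also ready, so the ready set is {G, I}; G is listed earlier → G.
I needed F, now all done → I.
Ready: C and D. C is listed earlier → C.
Next only D has its prerequisites met → D.
B is the only step now ready → B.
Ready: A and J. A is listed earlier → A.
J needed B and C, now all done → J.

E → F → H → G → I → C → D → B → A → J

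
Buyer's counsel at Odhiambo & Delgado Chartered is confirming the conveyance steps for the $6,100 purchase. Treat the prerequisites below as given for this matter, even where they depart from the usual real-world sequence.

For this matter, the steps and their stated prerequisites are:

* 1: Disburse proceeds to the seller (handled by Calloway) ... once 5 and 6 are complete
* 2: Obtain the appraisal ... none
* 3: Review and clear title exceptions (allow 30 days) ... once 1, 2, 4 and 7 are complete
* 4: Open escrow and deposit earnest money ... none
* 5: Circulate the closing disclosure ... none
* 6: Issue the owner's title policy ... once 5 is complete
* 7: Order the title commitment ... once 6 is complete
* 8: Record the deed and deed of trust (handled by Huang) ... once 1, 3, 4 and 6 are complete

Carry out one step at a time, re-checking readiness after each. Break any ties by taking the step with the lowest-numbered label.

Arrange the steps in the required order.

2 → 4 → 5 → 6 → 1 → 7 → 3 → 8

Nothing is required for 2, 4 and 5. 2 has the earlier label → 2 first.
Now 4 and 5 have their prerequisites met. 4 has the earlier label, so 4 next.
Next only 5 has its prerequisites met → 5.
6 is the only step now ready → 6.
1 and 7 are both available; 1 has the earlier label → 1.
That leaves 7 as the only ready step → 7.
That leaves 3 as the only ready step → 3.
Next only 8 has its prerequisites met → 8.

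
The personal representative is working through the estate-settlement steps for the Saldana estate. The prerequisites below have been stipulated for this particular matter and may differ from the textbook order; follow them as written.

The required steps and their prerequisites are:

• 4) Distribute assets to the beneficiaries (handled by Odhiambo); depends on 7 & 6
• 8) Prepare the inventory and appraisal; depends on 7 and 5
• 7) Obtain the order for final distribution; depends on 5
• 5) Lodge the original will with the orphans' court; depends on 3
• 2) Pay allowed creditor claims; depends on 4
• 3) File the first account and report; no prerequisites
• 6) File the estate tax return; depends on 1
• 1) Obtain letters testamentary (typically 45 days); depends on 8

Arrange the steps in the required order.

3, 5, 7, 8, 1, 6, 4, 2

Only 3 has no prerequisites, so it is first.
That leaves 5 as the only ready step → 5.
7 needed 5, now all done → 7.
That leaves 8 as the only ready step → 8.
1 needed 8, now all done → 1.
6 needed 1, now all done → 6.
4 is the only step now ready → 4.
2 needed 4, now all done → 2.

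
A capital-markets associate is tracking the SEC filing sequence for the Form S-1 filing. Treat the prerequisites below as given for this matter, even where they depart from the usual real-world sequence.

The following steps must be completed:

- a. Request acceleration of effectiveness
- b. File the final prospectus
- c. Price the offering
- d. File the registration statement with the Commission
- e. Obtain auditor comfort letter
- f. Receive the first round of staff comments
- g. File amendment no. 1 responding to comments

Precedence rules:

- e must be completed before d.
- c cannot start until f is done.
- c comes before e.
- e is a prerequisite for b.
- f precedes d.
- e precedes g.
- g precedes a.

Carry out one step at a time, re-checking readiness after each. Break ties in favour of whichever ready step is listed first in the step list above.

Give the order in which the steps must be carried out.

f → c → e → b → d → g → a

f has no prerequisites → f first.
c needed f, now all done → c.
That leaves e as the only ready step → e.
Now b, d and g have their prerequisites met. b is listed earlier, so b next.
Now d and g have their prerequisites met. d is listed earlier, so d next.
That leaves g as the only ready step → g.
That leaves a as the only ready step → a.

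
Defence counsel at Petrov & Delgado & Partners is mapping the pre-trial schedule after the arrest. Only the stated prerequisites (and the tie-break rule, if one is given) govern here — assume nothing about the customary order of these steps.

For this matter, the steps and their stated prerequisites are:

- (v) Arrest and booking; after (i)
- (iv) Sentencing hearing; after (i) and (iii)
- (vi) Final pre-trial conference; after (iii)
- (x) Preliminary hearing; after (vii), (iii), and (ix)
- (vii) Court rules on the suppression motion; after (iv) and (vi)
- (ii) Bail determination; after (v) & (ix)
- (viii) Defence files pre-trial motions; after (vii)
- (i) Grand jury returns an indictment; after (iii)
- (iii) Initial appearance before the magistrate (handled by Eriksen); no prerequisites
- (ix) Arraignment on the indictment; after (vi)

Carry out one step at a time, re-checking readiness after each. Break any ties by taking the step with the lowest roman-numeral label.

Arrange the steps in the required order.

Only (iii) has no prerequisites, so it is first.
Now (i) and (vi) have their prerequisites met. (i) has the earlier label, so (i) next.
(iv) and (v) now also ready, so the ready set is {(iv), (v), (vi)}; (iv) has the earlier label → (iv).
(v) and (vi) are both available; (v) has the earlier label → (v).
(vi) is the only step now ready → (vi).
Ready: (vii) and (ix). (vii) has the earlier label → (vii).
(viii) and (ix) are both available; (viii) has the earlier label → (viii).
Next only (ix) has its prerequisites met → (ix).
Now (ii) and (x) have their prerequisites met. (ii) has the earlier label, so (ii) next.
(x) needed (iii), (vii) and (ix), now all done → (x).

(iii), (i), (iv), (v), (vi), (vii), (viii), (ix), (ii), (x)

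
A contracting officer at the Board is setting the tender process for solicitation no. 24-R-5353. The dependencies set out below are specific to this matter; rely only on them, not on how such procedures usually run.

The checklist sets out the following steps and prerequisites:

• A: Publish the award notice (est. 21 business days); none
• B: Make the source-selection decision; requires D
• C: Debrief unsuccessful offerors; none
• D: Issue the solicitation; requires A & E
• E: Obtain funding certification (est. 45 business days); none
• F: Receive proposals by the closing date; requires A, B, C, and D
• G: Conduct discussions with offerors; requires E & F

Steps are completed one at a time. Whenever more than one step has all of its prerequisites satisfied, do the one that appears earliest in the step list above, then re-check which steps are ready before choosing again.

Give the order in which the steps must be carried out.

A → C → E → D → B → F → G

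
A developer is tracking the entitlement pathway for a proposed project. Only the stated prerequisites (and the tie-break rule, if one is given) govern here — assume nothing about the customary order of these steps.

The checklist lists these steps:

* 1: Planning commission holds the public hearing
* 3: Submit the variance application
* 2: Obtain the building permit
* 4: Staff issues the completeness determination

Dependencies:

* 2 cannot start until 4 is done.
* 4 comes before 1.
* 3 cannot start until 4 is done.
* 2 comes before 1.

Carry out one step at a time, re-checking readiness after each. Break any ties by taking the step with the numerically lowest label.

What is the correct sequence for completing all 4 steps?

4 is the only step with nothing outstanding, so it goes first.
2 and 3 are both available; 2 has the earlier label → 2.
1 now also ready, so the ready set is {1, 3}; 1 has the earlier label → 1.
3 needed 4, now all done → 3.

4 2 1 3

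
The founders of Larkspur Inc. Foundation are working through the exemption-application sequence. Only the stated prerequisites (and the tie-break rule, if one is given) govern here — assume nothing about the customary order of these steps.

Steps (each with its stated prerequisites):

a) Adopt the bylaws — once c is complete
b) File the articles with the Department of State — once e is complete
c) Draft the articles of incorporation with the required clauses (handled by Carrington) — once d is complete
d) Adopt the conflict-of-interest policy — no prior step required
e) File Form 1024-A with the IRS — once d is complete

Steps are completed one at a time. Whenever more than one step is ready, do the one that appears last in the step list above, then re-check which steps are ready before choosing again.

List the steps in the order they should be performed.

d, e, c, b, a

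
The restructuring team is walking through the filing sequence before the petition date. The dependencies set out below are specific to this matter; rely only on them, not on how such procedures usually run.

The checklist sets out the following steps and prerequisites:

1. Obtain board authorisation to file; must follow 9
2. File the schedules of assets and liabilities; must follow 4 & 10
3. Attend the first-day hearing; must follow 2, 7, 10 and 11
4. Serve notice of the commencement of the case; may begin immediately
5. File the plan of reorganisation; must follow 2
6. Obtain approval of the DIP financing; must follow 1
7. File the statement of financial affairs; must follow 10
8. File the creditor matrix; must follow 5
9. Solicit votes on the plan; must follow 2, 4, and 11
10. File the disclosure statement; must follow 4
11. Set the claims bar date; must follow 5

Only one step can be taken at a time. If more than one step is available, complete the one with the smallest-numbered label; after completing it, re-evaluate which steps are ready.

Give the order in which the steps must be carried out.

Only 4 has no prerequisites, so it is first.
10 needed 4, now all done → 10.
2 and 7 are both available; 2 has the earlier label → 2.
5 now also ready, so the ready set is {5, 7}; 5 has the earlier label → 5.
8 and 11 now also ready, so the ready set is {7, 8, 11}; 7 has the earlier label → 7.
8 and 11 are both available; 8 has the earlier label → 8.
11 is the only step now ready → 11.
Now 3 and 9 have their prerequisites met. 3 has the earlier label, so 3 next.
9 is the only step now ready → 9.
1 is the only step now ready → 1.
6 needed 1, now all done → 6.

4, 10, 2, 5, 7, 8, 11, 3, 9, 1, 6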